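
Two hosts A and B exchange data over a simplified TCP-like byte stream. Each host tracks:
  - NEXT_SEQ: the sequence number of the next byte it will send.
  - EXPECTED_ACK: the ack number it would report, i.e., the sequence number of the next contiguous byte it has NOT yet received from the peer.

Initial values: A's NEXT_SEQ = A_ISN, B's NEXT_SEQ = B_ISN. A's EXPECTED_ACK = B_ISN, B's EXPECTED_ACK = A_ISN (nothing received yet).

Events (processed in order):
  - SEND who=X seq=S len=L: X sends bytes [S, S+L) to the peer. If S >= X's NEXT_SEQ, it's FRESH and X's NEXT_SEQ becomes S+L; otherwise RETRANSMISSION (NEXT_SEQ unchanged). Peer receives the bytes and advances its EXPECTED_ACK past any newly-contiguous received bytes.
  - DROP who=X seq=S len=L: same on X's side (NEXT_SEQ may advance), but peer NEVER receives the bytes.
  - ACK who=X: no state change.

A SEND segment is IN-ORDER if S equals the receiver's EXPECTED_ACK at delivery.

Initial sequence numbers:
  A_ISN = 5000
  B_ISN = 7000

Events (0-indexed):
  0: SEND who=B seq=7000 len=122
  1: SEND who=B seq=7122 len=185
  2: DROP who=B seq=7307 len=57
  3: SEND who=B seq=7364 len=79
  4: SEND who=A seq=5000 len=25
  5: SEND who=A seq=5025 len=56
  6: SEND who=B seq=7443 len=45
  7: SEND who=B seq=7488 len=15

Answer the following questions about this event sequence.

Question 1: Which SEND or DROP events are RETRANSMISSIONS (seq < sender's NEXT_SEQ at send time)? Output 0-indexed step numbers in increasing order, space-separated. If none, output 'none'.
Answer: none

Derivation:
Step 0: SEND seq=7000 -> fresh
Step 1: SEND seq=7122 -> fresh
Step 2: DROP seq=7307 -> fresh
Step 3: SEND seq=7364 -> fresh
Step 4: SEND seq=5000 -> fresh
Step 5: SEND seq=5025 -> fresh
Step 6: SEND seq=7443 -> fresh
Step 7: SEND seq=7488 -> fresh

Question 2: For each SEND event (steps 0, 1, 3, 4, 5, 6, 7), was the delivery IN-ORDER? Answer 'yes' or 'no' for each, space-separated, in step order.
Step 0: SEND seq=7000 -> in-order
Step 1: SEND seq=7122 -> in-order
Step 3: SEND seq=7364 -> out-of-order
Step 4: SEND seq=5000 -> in-order
Step 5: SEND seq=5025 -> in-order
Step 6: SEND seq=7443 -> out-of-order
Step 7: SEND seq=7488 -> out-of-order

Answer: yes yes no yes yes no no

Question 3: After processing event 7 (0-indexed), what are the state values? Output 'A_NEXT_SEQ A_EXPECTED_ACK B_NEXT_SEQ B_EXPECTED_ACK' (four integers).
After event 0: A_seq=5000 A_ack=7122 B_seq=7122 B_ack=5000
After event 1: A_seq=5000 A_ack=7307 B_seq=7307 B_ack=5000
After event 2: A_seq=5000 A_ack=7307 B_seq=7364 B_ack=5000
After event 3: A_seq=5000 A_ack=7307 B_seq=7443 B_ack=5000
After event 4: A_seq=5025 A_ack=7307 B_seq=7443 B_ack=5025
After event 5: A_seq=5081 A_ack=7307 B_seq=7443 B_ack=5081
After event 6: A_seq=5081 A_ack=7307 B_seq=7488 B_ack=5081
After event 7: A_seq=5081 A_ack=7307 B_seq=7503 B_ack=5081

5081 7307 7503 5081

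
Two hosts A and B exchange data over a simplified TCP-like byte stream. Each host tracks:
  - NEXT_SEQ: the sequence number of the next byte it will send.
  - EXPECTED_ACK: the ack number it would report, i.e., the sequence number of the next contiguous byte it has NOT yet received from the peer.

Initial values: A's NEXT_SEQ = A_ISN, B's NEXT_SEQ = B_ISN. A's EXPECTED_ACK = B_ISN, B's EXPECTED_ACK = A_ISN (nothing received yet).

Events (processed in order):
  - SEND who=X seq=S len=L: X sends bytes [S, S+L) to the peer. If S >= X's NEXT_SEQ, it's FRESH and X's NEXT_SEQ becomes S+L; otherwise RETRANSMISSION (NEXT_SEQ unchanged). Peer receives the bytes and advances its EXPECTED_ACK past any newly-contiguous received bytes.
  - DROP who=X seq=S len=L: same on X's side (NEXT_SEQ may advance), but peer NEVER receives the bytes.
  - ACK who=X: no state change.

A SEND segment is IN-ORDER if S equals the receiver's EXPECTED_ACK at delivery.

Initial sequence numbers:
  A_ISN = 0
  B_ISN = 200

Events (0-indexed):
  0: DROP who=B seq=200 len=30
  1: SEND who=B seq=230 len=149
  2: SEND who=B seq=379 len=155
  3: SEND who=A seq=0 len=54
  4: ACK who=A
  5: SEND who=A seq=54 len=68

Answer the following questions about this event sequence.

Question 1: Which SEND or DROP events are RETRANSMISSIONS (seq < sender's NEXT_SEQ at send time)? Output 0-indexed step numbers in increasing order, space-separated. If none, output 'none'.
Step 0: DROP seq=200 -> fresh
Step 1: SEND seq=230 -> fresh
Step 2: SEND seq=379 -> fresh
Step 3: SEND seq=0 -> fresh
Step 5: SEND seq=54 -> fresh

Answer: none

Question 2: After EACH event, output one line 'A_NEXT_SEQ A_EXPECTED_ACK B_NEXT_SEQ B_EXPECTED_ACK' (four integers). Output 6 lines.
0 200 230 0
0 200 379 0
0 200 534 0
54 200 534 54
54 200 534 54
122 200 534 122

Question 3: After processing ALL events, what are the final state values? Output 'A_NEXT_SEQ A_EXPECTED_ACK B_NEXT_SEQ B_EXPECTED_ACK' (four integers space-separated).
Answer: 122 200 534 122

Derivation:
After event 0: A_seq=0 A_ack=200 B_seq=230 B_ack=0
After event 1: A_seq=0 A_ack=200 B_seq=379 B_ack=0
After event 2: A_seq=0 A_ack=200 B_seq=534 B_ack=0
After event 3: A_seq=54 A_ack=200 B_seq=534 B_ack=54
After event 4: A_seq=54 A_ack=200 B_seq=534 B_ack=54
After event 5: A_seq=122 A_ack=200 B_seq=534 B_ack=122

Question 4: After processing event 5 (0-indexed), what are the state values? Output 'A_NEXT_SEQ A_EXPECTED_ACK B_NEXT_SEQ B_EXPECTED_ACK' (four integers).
After event 0: A_seq=0 A_ack=200 B_seq=230 B_ack=0
After event 1: A_seq=0 A_ack=200 B_seq=379 B_ack=0
After event 2: A_seq=0 A_ack=200 B_seq=534 B_ack=0
After event 3: A_seq=54 A_ack=200 B_seq=534 B_ack=54
After event 4: A_seq=54 A_ack=200 B_seq=534 B_ack=54
After event 5: A_seq=122 A_ack=200 B_seq=534 B_ack=122

122 200 534 122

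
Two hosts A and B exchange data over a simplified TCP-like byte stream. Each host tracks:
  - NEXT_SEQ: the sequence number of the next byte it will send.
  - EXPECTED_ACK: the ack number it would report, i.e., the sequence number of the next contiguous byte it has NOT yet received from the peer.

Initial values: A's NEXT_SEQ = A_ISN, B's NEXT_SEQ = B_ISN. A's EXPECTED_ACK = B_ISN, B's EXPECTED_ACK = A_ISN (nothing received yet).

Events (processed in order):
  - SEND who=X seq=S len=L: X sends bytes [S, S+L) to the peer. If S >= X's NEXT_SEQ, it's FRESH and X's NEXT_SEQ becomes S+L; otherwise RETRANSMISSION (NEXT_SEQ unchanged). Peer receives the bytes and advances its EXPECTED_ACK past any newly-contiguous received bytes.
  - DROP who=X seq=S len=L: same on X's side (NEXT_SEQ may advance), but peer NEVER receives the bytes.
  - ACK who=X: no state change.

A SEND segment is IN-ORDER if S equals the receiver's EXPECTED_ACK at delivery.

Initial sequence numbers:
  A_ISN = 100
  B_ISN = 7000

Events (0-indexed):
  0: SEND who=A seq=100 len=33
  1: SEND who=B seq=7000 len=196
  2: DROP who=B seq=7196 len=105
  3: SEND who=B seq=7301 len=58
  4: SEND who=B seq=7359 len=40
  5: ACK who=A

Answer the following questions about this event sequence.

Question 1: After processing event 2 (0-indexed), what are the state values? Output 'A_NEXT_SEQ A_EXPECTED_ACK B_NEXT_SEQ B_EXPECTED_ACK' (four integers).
After event 0: A_seq=133 A_ack=7000 B_seq=7000 B_ack=133
After event 1: A_seq=133 A_ack=7196 B_seq=7196 B_ack=133
After event 2: A_seq=133 A_ack=7196 B_seq=7301 B_ack=133

133 7196 7301 133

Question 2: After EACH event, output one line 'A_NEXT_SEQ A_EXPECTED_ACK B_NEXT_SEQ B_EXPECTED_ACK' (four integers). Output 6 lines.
133 7000 7000 133
133 7196 7196 133
133 7196 7301 133
133 7196 7359 133
133 7196 7399 133
133 7196 7399 133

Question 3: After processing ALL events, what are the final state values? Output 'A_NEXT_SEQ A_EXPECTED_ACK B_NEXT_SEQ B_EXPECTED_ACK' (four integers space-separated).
After event 0: A_seq=133 A_ack=7000 B_seq=7000 B_ack=133
After event 1: A_seq=133 A_ack=7196 B_seq=7196 B_ack=133
After event 2: A_seq=133 A_ack=7196 B_seq=7301 B_ack=133
After event 3: A_seq=133 A_ack=7196 B_seq=7359 B_ack=133
After event 4: A_seq=133 A_ack=7196 B_seq=7399 B_ack=133
After event 5: A_seq=133 A_ack=7196 B_seq=7399 B_ack=133

Answer: 133 7196 7399 133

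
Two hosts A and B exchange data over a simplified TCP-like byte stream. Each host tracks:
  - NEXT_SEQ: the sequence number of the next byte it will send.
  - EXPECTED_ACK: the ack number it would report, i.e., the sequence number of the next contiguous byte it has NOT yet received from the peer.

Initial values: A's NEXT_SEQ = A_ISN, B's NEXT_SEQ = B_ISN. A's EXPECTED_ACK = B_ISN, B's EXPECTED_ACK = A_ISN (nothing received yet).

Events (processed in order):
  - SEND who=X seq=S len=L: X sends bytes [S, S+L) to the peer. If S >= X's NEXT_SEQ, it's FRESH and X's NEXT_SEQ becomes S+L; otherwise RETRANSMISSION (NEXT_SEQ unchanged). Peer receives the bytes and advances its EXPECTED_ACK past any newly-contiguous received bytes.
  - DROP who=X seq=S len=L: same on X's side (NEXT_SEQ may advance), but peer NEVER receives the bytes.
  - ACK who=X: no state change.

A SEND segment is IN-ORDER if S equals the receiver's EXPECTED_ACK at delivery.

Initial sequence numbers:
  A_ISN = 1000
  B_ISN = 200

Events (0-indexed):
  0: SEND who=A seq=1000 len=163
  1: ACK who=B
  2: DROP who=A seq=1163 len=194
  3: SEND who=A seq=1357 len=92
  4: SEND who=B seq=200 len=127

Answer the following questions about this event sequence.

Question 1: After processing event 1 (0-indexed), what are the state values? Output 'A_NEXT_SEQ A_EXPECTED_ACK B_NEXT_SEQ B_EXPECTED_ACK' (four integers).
After event 0: A_seq=1163 A_ack=200 B_seq=200 B_ack=1163
After event 1: A_seq=1163 A_ack=200 B_seq=200 B_ack=1163

1163 200 200 1163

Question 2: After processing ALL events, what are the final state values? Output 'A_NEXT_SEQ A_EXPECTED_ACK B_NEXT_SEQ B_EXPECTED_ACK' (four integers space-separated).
After event 0: A_seq=1163 A_ack=200 B_seq=200 B_ack=1163
After event 1: A_seq=1163 A_ack=200 B_seq=200 B_ack=1163
After event 2: A_seq=1357 A_ack=200 B_seq=200 B_ack=1163
After event 3: A_seq=1449 A_ack=200 B_seq=200 B_ack=1163
After event 4: A_seq=1449 A_ack=327 B_seq=327 B_ack=1163

Answer: 1449 327 327 1163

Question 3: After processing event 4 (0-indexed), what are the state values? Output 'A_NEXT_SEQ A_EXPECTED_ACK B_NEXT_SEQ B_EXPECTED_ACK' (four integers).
After event 0: A_seq=1163 A_ack=200 B_seq=200 B_ack=1163
After event 1: A_seq=1163 A_ack=200 B_seq=200 B_ack=1163
After event 2: A_seq=1357 A_ack=200 B_seq=200 B_ack=1163
After event 3: A_seq=1449 A_ack=200 B_seq=200 B_ack=1163
After event 4: A_seq=1449 A_ack=327 B_seq=327 B_ack=1163

1449 327 327 1163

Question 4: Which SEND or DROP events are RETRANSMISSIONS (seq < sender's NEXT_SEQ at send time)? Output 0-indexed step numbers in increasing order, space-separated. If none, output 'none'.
Step 0: SEND seq=1000 -> fresh
Step 2: DROP seq=1163 -> fresh
Step 3: SEND seq=1357 -> fresh
Step 4: SEND seq=200 -> fresh

Answer: none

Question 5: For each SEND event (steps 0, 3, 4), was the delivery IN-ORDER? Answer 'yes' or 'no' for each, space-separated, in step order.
Step 0: SEND seq=1000 -> in-order
Step 3: SEND seq=1357 -> out-of-order
Step 4: SEND seq=200 -> in-order

Answer: yes no yes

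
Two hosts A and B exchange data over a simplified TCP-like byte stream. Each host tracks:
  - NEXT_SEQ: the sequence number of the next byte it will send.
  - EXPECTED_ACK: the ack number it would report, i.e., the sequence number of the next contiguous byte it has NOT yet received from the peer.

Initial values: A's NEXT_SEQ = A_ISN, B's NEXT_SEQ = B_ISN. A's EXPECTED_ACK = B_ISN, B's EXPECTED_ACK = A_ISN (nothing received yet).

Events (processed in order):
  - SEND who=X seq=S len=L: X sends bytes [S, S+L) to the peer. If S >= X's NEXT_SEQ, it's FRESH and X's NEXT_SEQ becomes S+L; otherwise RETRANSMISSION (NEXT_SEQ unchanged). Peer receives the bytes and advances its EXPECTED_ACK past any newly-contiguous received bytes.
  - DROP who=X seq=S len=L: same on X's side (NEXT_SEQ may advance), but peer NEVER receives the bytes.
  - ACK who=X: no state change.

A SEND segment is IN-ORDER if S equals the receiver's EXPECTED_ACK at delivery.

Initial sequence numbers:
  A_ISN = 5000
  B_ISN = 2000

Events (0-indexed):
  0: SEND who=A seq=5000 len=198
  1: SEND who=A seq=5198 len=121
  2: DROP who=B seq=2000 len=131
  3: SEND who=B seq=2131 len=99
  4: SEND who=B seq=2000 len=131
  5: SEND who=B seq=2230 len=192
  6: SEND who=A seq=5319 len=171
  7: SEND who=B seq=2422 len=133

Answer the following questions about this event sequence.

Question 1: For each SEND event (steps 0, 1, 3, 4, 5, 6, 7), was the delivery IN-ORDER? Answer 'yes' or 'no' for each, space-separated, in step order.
Step 0: SEND seq=5000 -> in-order
Step 1: SEND seq=5198 -> in-order
Step 3: SEND seq=2131 -> out-of-order
Step 4: SEND seq=2000 -> in-order
Step 5: SEND seq=2230 -> in-order
Step 6: SEND seq=5319 -> in-order
Step 7: SEND seq=2422 -> in-order

Answer: yes yes no yes yes yes yes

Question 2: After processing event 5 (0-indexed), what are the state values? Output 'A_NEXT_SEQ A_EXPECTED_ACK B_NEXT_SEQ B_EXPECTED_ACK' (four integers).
After event 0: A_seq=5198 A_ack=2000 B_seq=2000 B_ack=5198
After event 1: A_seq=5319 A_ack=2000 B_seq=2000 B_ack=5319
After event 2: A_seq=5319 A_ack=2000 B_seq=2131 B_ack=5319
After event 3: A_seq=5319 A_ack=2000 B_seq=2230 B_ack=5319
After event 4: A_seq=5319 A_ack=2230 B_seq=2230 B_ack=5319
After event 5: A_seq=5319 A_ack=2422 B_seq=2422 B_ack=5319

5319 2422 2422 5319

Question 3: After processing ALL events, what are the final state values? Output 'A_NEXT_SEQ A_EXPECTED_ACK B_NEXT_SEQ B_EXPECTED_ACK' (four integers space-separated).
After event 0: A_seq=5198 A_ack=2000 B_seq=2000 B_ack=5198
After event 1: A_seq=5319 A_ack=2000 B_seq=2000 B_ack=5319
After event 2: A_seq=5319 A_ack=2000 B_seq=2131 B_ack=5319
After event 3: A_seq=5319 A_ack=2000 B_seq=2230 B_ack=5319
After event 4: A_seq=5319 A_ack=2230 B_seq=2230 B_ack=5319
After event 5: A_seq=5319 A_ack=2422 B_seq=2422 B_ack=5319
After event 6: A_seq=5490 A_ack=2422 B_seq=2422 B_ack=5490
After event 7: A_seq=5490 A_ack=2555 B_seq=2555 B_ack=5490

Answer: 5490 2555 2555 5490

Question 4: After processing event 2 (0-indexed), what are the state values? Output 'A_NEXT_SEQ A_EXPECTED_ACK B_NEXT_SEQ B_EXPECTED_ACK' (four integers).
After event 0: A_seq=5198 A_ack=2000 B_seq=2000 B_ack=5198
After event 1: A_seq=5319 A_ack=2000 B_seq=2000 B_ack=5319
After event 2: A_seq=5319 A_ack=2000 B_seq=2131 B_ack=5319

5319 2000 2131 5319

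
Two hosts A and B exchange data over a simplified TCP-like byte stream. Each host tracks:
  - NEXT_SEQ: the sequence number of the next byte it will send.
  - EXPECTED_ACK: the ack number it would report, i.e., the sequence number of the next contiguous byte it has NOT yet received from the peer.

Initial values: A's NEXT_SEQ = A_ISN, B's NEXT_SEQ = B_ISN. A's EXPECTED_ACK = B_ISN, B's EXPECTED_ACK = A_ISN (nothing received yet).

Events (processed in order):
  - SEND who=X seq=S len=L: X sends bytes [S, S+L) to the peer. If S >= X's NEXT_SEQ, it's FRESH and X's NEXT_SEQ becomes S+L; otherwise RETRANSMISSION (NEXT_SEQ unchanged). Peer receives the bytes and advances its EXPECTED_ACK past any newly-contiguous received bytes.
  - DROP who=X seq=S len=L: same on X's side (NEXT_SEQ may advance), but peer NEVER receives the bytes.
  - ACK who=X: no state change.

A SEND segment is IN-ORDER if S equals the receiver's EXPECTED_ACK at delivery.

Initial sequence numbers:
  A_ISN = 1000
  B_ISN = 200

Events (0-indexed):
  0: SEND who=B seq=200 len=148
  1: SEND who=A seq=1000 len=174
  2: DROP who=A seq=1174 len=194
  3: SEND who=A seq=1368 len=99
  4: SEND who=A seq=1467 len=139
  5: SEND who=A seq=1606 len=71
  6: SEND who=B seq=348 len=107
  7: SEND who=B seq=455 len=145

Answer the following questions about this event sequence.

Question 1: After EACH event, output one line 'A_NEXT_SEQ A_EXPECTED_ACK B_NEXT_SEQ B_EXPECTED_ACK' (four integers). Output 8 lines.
1000 348 348 1000
1174 348 348 1174
1368 348 348 1174
1467 348 348 1174
1606 348 348 1174
1677 348 348 1174
1677 455 455 1174
1677 600 600 1174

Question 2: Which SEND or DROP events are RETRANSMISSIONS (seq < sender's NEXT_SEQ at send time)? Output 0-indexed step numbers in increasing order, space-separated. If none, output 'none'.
Step 0: SEND seq=200 -> fresh
Step 1: SEND seq=1000 -> fresh
Step 2: DROP seq=1174 -> fresh
Step 3: SEND seq=1368 -> fresh
Step 4: SEND seq=1467 -> fresh
Step 5: SEND seq=1606 -> fresh
Step 6: SEND seq=348 -> fresh
Step 7: SEND seq=455 -> fresh

Answer: none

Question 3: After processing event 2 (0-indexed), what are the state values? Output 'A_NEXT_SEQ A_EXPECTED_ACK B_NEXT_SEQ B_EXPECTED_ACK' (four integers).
After event 0: A_seq=1000 A_ack=348 B_seq=348 B_ack=1000
After event 1: A_seq=1174 A_ack=348 B_seq=348 B_ack=1174
After event 2: A_seq=1368 A_ack=348 B_seq=348 B_ack=1174

1368 348 348 1174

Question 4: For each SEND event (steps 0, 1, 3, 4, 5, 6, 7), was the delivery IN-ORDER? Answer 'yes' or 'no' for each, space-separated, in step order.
Step 0: SEND seq=200 -> in-order
Step 1: SEND seq=1000 -> in-order
Step 3: SEND seq=1368 -> out-of-order
Step 4: SEND seq=1467 -> out-of-order
Step 5: SEND seq=1606 -> out-of-order
Step 6: SEND seq=348 -> in-order
Step 7: SEND seq=455 -> in-order

Answer: yes yes no no no yes yes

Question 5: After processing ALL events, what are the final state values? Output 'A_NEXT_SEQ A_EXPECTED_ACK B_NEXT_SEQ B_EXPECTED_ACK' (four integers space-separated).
After event 0: A_seq=1000 A_ack=348 B_seq=348 B_ack=1000
After event 1: A_seq=1174 A_ack=348 B_seq=348 B_ack=1174
After event 2: A_seq=1368 A_ack=348 B_seq=348 B_ack=1174
After event 3: A_seq=1467 A_ack=348 B_seq=348 B_ack=1174
After event 4: A_seq=1606 A_ack=348 B_seq=348 B_ack=1174
After event 5: A_seq=1677 A_ack=348 B_seq=348 B_ack=1174
After event 6: A_seq=1677 A_ack=455 B_seq=455 B_ack=1174
After event 7: A_seq=1677 A_ack=600 B_seq=600 B_ack=1174

Answer: 1677 600 600 1174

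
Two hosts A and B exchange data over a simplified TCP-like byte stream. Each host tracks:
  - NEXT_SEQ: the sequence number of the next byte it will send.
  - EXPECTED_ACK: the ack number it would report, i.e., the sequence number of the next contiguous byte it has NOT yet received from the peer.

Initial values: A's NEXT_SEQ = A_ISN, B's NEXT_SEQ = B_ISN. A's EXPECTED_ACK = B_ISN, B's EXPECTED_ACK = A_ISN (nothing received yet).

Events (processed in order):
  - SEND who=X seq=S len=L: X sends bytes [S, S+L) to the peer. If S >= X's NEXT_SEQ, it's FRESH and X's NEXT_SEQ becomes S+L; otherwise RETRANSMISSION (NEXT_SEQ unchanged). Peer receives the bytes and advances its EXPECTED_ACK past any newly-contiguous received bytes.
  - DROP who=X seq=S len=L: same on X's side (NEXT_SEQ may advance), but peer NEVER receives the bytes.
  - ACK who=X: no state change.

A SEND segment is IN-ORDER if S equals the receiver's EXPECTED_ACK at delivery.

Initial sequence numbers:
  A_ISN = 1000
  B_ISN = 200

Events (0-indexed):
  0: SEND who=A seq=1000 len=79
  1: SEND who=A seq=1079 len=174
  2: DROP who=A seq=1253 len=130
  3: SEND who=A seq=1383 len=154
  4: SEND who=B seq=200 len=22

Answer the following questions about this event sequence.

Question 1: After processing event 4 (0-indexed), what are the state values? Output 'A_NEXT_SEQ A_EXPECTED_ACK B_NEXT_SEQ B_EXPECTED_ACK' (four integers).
After event 0: A_seq=1079 A_ack=200 B_seq=200 B_ack=1079
After event 1: A_seq=1253 A_ack=200 B_seq=200 B_ack=1253
After event 2: A_seq=1383 A_ack=200 B_seq=200 B_ack=1253
After event 3: A_seq=1537 A_ack=200 B_seq=200 B_ack=1253
After event 4: A_seq=1537 A_ack=222 B_seq=222 B_ack=1253

1537 222 222 1253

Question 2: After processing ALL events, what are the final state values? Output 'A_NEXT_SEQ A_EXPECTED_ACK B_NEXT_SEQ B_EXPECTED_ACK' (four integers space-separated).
Answer: 1537 222 222 1253

Derivation:
After event 0: A_seq=1079 A_ack=200 B_seq=200 B_ack=1079
After event 1: A_seq=1253 A_ack=200 B_seq=200 B_ack=1253
After event 2: A_seq=1383 A_ack=200 B_seq=200 B_ack=1253
After event 3: A_seq=1537 A_ack=200 B_seq=200 B_ack=1253
After event 4: A_seq=1537 A_ack=222 B_seq=222 B_ack=1253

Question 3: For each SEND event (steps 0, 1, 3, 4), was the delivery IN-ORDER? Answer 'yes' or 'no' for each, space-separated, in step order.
Step 0: SEND seq=1000 -> in-order
Step 1: SEND seq=1079 -> in-order
Step 3: SEND seq=1383 -> out-of-order
Step 4: SEND seq=200 -> in-order

Answer: yes yes no yes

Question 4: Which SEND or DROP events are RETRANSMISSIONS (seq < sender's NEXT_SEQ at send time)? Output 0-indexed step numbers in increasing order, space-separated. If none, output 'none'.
Step 0: SEND seq=1000 -> fresh
Step 1: SEND seq=1079 -> fresh
Step 2: DROP seq=1253 -> fresh
Step 3: SEND seq=1383 -> fresh
Step 4: SEND seq=200 -> fresh

Answer: none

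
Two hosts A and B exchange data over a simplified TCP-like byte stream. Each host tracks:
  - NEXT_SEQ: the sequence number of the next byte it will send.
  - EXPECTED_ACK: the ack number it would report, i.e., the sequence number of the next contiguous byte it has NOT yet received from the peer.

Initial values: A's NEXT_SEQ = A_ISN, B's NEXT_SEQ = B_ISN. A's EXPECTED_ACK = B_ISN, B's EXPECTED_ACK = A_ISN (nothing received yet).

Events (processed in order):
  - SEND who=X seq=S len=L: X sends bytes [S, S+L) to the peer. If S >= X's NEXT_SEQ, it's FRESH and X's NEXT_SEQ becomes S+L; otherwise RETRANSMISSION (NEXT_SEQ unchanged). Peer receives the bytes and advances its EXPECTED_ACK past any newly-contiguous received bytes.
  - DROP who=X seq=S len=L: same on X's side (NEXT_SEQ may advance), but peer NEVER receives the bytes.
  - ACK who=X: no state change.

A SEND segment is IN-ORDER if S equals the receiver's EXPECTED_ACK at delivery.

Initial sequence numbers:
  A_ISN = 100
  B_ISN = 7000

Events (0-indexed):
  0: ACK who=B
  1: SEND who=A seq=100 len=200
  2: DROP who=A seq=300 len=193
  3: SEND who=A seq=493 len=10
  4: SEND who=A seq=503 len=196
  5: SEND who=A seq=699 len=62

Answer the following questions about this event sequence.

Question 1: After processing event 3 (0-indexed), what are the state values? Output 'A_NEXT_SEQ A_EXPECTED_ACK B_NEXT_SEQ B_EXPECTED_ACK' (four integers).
After event 0: A_seq=100 A_ack=7000 B_seq=7000 B_ack=100
After event 1: A_seq=300 A_ack=7000 B_seq=7000 B_ack=300
After event 2: A_seq=493 A_ack=7000 B_seq=7000 B_ack=300
After event 3: A_seq=503 A_ack=7000 B_seq=7000 B_ack=300

503 7000 7000 300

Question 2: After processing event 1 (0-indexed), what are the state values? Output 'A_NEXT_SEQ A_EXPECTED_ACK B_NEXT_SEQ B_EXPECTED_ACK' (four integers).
After event 0: A_seq=100 A_ack=7000 B_seq=7000 B_ack=100
After event 1: A_seq=300 A_ack=7000 B_seq=7000 B_ack=300

300 7000 7000 300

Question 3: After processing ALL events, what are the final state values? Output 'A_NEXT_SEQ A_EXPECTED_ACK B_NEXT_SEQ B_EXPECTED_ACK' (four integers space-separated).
Answer: 761 7000 7000 300

Derivation:
After event 0: A_seq=100 A_ack=7000 B_seq=7000 B_ack=100
After event 1: A_seq=300 A_ack=7000 B_seq=7000 B_ack=300
After event 2: A_seq=493 A_ack=7000 B_seq=7000 B_ack=300
After event 3: A_seq=503 A_ack=7000 B_seq=7000 B_ack=300
After event 4: A_seq=699 A_ack=7000 B_seq=7000 B_ack=300
After event 5: A_seq=761 A_ack=7000 B_seq=7000 B_ack=300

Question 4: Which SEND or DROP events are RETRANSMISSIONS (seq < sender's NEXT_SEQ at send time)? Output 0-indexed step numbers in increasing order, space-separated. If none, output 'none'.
Answer: none

Derivation:
Step 1: SEND seq=100 -> fresh
Step 2: DROP seq=300 -> fresh
Step 3: SEND seq=493 -> fresh
Step 4: SEND seq=503 -> fresh
Step 5: SEND seq=699 -> fresh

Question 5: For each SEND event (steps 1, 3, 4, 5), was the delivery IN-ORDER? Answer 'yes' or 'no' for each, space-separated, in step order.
Answer: yes no no no

Derivation:
Step 1: SEND seq=100 -> in-order
Step 3: SEND seq=493 -> out-of-order
Step 4: SEND seq=503 -> out-of-order
Step 5: SEND seq=699 -> out-of-order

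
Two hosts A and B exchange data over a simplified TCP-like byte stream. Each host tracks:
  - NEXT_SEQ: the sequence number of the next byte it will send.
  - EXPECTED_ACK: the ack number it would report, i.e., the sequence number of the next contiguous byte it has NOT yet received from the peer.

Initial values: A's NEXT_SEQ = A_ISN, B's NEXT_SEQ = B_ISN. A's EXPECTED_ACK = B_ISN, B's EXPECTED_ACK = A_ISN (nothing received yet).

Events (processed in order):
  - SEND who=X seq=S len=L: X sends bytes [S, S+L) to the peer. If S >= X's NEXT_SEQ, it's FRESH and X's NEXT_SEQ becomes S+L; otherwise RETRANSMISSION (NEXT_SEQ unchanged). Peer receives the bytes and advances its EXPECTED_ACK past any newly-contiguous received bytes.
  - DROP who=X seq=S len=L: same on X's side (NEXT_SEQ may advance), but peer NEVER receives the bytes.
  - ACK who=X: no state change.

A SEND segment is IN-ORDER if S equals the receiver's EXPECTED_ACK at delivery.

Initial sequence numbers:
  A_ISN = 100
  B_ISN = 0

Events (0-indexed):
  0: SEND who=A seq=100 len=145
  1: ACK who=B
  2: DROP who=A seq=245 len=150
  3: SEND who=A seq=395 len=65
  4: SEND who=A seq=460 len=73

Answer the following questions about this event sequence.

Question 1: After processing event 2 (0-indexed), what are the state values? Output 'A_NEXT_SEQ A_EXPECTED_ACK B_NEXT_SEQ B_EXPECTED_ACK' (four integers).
After event 0: A_seq=245 A_ack=0 B_seq=0 B_ack=245
After event 1: A_seq=245 A_ack=0 B_seq=0 B_ack=245
After event 2: A_seq=395 A_ack=0 B_seq=0 B_ack=245

395 0 0 245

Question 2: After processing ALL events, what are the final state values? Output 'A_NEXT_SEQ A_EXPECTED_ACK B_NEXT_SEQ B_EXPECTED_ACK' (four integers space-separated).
Answer: 533 0 0 245

Derivation:
After event 0: A_seq=245 A_ack=0 B_seq=0 B_ack=245
After event 1: A_seq=245 A_ack=0 B_seq=0 B_ack=245
After event 2: A_seq=395 A_ack=0 B_seq=0 B_ack=245
After event 3: A_seq=460 A_ack=0 B_seq=0 B_ack=245
After event 4: A_seq=533 A_ack=0 B_seq=0 B_ack=245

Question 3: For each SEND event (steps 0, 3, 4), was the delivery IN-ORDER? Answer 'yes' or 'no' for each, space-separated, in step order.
Step 0: SEND seq=100 -> in-order
Step 3: SEND seq=395 -> out-of-order
Step 4: SEND seq=460 -> out-of-order

Answer: yes no no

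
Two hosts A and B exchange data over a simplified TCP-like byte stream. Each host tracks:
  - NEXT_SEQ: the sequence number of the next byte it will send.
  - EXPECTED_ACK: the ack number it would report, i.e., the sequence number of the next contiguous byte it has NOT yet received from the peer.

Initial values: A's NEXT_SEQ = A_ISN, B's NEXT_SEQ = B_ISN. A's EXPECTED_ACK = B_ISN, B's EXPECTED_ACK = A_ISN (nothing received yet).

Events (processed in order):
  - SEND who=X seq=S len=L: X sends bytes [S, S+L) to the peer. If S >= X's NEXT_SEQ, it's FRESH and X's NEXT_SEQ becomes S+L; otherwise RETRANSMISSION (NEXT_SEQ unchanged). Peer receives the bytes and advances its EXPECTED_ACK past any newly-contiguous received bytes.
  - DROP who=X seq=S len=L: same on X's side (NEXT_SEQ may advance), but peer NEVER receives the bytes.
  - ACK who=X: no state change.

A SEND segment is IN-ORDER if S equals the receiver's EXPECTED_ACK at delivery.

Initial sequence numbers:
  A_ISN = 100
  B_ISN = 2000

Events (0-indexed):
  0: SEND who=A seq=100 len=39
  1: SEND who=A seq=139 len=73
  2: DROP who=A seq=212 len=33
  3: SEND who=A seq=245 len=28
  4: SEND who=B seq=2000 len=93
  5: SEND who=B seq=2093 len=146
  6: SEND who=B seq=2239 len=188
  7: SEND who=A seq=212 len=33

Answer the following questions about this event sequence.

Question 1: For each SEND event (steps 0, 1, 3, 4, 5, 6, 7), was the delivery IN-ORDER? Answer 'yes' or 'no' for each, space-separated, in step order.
Answer: yes yes no yes yes yes yes

Derivation:
Step 0: SEND seq=100 -> in-order
Step 1: SEND seq=139 -> in-order
Step 3: SEND seq=245 -> out-of-order
Step 4: SEND seq=2000 -> in-order
Step 5: SEND seq=2093 -> in-order
Step 6: SEND seq=2239 -> in-order
Step 7: SEND seq=212 -> in-order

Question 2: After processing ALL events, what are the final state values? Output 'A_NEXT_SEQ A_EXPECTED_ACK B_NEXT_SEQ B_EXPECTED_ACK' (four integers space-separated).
After event 0: A_seq=139 A_ack=2000 B_seq=2000 B_ack=139
After event 1: A_seq=212 A_ack=2000 B_seq=2000 B_ack=212
After event 2: A_seq=245 A_ack=2000 B_seq=2000 B_ack=212
After event 3: A_seq=273 A_ack=2000 B_seq=2000 B_ack=212
After event 4: A_seq=273 A_ack=2093 B_seq=2093 B_ack=212
After event 5: A_seq=273 A_ack=2239 B_seq=2239 B_ack=212
After event 6: A_seq=273 A_ack=2427 B_seq=2427 B_ack=212
After event 7: A_seq=273 A_ack=2427 B_seq=2427 B_ack=273

Answer: 273 2427 2427 273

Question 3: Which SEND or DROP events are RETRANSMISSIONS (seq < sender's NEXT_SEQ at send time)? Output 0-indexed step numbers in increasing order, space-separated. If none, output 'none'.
Step 0: SEND seq=100 -> fresh
Step 1: SEND seq=139 -> fresh
Step 2: DROP seq=212 -> fresh
Step 3: SEND seq=245 -> fresh
Step 4: SEND seq=2000 -> fresh
Step 5: SEND seq=2093 -> fresh
Step 6: SEND seq=2239 -> fresh
Step 7: SEND seq=212 -> retransmit

Answer: 7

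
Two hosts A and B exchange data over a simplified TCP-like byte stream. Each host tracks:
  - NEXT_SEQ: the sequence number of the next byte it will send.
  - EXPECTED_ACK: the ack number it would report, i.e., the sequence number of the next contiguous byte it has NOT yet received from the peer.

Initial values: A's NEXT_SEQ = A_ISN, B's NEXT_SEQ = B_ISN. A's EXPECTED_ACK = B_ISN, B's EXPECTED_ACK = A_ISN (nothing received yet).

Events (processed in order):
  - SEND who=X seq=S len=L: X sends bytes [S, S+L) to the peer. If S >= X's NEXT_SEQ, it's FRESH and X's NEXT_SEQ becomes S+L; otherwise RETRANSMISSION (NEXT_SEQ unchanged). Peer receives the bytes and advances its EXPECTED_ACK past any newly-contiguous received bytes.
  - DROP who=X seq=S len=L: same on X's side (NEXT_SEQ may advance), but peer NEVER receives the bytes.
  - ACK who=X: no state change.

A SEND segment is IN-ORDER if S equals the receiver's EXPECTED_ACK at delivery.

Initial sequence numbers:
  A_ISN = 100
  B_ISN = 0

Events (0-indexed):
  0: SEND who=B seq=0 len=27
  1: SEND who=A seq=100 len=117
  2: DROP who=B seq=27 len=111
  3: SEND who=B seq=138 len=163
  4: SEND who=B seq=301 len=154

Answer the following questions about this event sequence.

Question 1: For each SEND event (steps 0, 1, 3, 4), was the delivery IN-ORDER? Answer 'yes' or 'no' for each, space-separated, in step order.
Step 0: SEND seq=0 -> in-order
Step 1: SEND seq=100 -> in-order
Step 3: SEND seq=138 -> out-of-order
Step 4: SEND seq=301 -> out-of-order

Answer: yes yes no no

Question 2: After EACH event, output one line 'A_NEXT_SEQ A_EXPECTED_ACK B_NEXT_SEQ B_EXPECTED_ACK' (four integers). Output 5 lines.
100 27 27 100
217 27 27 217
217 27 138 217
217 27 301 217
217 27 455 217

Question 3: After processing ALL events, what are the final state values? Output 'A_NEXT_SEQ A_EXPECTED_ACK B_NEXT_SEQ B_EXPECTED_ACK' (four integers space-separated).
After event 0: A_seq=100 A_ack=27 B_seq=27 B_ack=100
After event 1: A_seq=217 A_ack=27 B_seq=27 B_ack=217
After event 2: A_seq=217 A_ack=27 B_seq=138 B_ack=217
After event 3: A_seq=217 A_ack=27 B_seq=301 B_ack=217
After event 4: A_seq=217 A_ack=27 B_seq=455 B_ack=217

Answer: 217 27 455 217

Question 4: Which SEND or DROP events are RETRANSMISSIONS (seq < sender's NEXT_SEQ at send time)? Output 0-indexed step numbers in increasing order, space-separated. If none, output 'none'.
Step 0: SEND seq=0 -> fresh
Step 1: SEND seq=100 -> fresh
Step 2: DROP seq=27 -> fresh
Step 3: SEND seq=138 -> fresh
Step 4: SEND seq=301 -> fresh

Answer: none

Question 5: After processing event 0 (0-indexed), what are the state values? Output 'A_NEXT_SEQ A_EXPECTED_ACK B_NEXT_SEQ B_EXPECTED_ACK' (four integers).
After event 0: A_seq=100 A_ack=27 B_seq=27 B_ack=100

100 27 27 100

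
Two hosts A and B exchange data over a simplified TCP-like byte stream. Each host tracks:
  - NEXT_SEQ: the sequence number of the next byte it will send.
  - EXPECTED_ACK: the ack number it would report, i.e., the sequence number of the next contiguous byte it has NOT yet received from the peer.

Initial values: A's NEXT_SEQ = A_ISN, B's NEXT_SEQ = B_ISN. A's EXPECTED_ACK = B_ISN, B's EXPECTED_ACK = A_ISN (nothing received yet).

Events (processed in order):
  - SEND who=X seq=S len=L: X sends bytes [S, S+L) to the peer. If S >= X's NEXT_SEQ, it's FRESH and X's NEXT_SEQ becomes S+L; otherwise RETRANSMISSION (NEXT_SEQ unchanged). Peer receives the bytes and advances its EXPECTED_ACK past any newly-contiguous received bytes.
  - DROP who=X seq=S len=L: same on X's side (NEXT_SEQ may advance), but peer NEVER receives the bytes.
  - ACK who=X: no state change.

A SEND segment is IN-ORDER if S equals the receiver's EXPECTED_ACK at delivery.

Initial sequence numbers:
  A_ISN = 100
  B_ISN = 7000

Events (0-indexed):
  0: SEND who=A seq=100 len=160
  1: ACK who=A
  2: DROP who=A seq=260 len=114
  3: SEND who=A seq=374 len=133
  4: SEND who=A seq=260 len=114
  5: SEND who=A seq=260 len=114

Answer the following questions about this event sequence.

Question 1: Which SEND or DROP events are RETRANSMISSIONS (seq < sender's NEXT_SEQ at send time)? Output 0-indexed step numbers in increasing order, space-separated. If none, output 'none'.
Answer: 4 5

Derivation:
Step 0: SEND seq=100 -> fresh
Step 2: DROP seq=260 -> fresh
Step 3: SEND seq=374 -> fresh
Step 4: SEND seq=260 -> retransmit
Step 5: SEND seq=260 -> retransmit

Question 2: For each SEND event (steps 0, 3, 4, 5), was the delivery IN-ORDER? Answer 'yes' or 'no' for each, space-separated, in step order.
Step 0: SEND seq=100 -> in-order
Step 3: SEND seq=374 -> out-of-order
Step 4: SEND seq=260 -> in-order
Step 5: SEND seq=260 -> out-of-order

Answer: yes no yes no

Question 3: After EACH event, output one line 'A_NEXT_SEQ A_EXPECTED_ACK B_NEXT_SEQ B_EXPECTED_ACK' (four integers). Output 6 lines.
260 7000 7000 260
260 7000 7000 260
374 7000 7000 260
507 7000 7000 260
507 7000 7000 507
507 7000 7000 507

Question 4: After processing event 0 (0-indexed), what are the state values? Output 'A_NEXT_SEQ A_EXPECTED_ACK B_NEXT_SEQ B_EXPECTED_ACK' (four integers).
After event 0: A_seq=260 A_ack=7000 B_seq=7000 B_ack=260

260 7000 7000 260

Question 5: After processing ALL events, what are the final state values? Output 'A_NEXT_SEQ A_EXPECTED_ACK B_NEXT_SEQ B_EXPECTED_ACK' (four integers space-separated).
Answer: 507 7000 7000 507

Derivation:
After event 0: A_seq=260 A_ack=7000 B_seq=7000 B_ack=260
After event 1: A_seq=260 A_ack=7000 B_seq=7000 B_ack=260
After event 2: A_seq=374 A_ack=7000 B_seq=7000 B_ack=260
After event 3: A_seq=507 A_ack=7000 B_seq=7000 B_ack=260
After event 4: A_seq=507 A_ack=7000 B_seq=7000 B_ack=507
After event 5: A_seq=507 A_ack=7000 B_seq=7000 B_ack=507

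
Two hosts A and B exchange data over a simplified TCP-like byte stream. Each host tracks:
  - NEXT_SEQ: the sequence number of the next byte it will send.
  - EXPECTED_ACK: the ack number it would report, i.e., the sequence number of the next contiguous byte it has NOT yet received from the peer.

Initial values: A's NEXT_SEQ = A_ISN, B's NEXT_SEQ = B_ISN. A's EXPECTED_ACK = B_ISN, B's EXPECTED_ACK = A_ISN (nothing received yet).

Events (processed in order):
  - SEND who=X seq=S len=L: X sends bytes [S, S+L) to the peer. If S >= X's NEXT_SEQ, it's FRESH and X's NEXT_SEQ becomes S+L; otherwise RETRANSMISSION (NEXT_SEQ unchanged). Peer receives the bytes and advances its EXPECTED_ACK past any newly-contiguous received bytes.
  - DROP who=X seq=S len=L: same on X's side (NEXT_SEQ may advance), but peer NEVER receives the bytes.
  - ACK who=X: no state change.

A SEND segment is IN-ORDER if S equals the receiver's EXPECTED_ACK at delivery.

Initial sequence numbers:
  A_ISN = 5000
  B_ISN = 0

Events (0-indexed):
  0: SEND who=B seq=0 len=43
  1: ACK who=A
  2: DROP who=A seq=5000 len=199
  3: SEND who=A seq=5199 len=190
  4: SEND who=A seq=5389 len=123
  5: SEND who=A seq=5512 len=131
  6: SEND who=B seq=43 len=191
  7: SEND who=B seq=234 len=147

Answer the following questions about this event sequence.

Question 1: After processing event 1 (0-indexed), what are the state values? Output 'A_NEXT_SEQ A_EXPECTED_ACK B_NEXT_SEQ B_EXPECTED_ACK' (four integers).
After event 0: A_seq=5000 A_ack=43 B_seq=43 B_ack=5000
After event 1: A_seq=5000 A_ack=43 B_seq=43 B_ack=5000

5000 43 43 5000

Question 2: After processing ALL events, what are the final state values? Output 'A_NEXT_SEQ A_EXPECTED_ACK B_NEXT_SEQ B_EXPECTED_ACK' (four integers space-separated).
Answer: 5643 381 381 5000

Derivation:
After event 0: A_seq=5000 A_ack=43 B_seq=43 B_ack=5000
After event 1: A_seq=5000 A_ack=43 B_seq=43 B_ack=5000
After event 2: A_seq=5199 A_ack=43 B_seq=43 B_ack=5000
After event 3: A_seq=5389 A_ack=43 B_seq=43 B_ack=5000
After event 4: A_seq=5512 A_ack=43 B_seq=43 B_ack=5000
After event 5: A_seq=5643 A_ack=43 B_seq=43 B_ack=5000
After event 6: A_seq=5643 A_ack=234 B_seq=234 B_ack=5000
After event 7: A_seq=5643 A_ack=381 B_seq=381 B_ack=5000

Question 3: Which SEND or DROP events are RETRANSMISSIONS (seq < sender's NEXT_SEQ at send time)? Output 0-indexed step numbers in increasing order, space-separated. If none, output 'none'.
Answer: none

Derivation:
Step 0: SEND seq=0 -> fresh
Step 2: DROP seq=5000 -> fresh
Step 3: SEND seq=5199 -> fresh
Step 4: SEND seq=5389 -> fresh
Step 5: SEND seq=5512 -> fresh
Step 6: SEND seq=43 -> fresh
Step 7: SEND seq=234 -> fresh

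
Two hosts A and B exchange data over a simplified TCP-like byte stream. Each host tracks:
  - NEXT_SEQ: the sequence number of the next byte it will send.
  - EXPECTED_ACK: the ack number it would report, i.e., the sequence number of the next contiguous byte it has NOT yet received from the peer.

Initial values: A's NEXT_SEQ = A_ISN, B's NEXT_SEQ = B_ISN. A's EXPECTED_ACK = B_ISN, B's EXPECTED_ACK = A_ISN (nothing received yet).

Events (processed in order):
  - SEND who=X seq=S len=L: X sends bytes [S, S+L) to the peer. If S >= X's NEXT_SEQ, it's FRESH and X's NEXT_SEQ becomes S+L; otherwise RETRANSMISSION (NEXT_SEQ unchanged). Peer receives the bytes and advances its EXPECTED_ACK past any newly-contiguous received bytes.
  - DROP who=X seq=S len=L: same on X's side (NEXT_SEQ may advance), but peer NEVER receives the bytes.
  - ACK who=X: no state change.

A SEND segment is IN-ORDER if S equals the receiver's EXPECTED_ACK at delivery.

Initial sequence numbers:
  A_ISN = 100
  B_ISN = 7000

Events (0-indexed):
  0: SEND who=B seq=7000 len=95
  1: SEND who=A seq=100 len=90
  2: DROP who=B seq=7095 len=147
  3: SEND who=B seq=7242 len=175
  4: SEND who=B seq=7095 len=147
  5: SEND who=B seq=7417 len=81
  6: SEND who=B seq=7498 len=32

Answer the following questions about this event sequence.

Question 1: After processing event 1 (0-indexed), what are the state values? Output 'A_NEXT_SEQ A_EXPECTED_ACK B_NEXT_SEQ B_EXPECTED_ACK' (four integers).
After event 0: A_seq=100 A_ack=7095 B_seq=7095 B_ack=100
After event 1: A_seq=190 A_ack=7095 B_seq=7095 B_ack=190

190 7095 7095 190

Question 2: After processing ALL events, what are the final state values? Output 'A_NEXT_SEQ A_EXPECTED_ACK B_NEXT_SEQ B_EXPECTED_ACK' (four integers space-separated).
After event 0: A_seq=100 A_ack=7095 B_seq=7095 B_ack=100
After event 1: A_seq=190 A_ack=7095 B_seq=7095 B_ack=190
After event 2: A_seq=190 A_ack=7095 B_seq=7242 B_ack=190
After event 3: A_seq=190 A_ack=7095 B_seq=7417 B_ack=190
After event 4: A_seq=190 A_ack=7417 B_seq=7417 B_ack=190
After event 5: A_seq=190 A_ack=7498 B_seq=7498 B_ack=190
After event 6: A_seq=190 A_ack=7530 B_seq=7530 B_ack=190

Answer: 190 7530 7530 190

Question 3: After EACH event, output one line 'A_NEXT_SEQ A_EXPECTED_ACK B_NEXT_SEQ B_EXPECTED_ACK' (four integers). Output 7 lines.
100 7095 7095 100
190 7095 7095 190
190 7095 7242 190
190 7095 7417 190
190 7417 7417 190
190 7498 7498 190
190 7530 7530 190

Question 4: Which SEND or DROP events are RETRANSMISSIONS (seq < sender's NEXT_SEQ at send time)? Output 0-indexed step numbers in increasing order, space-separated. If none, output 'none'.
Answer: 4

Derivation:
Step 0: SEND seq=7000 -> fresh
Step 1: SEND seq=100 -> fresh
Step 2: DROP seq=7095 -> fresh
Step 3: SEND seq=7242 -> fresh
Step 4: SEND seq=7095 -> retransmit
Step 5: SEND seq=7417 -> fresh
Step 6: SEND seq=7498 -> fresh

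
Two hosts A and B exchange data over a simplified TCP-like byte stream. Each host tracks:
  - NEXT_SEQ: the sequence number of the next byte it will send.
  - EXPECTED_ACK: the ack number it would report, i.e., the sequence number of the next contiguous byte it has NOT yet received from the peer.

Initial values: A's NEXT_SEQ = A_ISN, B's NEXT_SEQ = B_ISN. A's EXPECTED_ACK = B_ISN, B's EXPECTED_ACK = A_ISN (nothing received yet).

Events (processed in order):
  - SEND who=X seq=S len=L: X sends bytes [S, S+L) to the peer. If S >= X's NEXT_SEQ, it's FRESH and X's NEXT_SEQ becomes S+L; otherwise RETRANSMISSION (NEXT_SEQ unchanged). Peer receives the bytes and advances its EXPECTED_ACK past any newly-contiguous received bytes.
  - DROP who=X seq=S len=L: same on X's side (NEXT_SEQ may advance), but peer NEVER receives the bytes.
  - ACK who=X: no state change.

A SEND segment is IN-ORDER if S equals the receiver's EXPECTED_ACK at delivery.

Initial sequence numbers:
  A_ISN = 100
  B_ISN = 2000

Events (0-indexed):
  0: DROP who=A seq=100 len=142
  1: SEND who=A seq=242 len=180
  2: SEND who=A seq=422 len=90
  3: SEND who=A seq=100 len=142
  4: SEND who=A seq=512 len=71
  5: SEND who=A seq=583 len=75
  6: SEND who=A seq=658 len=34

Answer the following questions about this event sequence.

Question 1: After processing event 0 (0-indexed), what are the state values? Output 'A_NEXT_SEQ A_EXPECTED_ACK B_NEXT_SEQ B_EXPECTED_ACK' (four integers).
After event 0: A_seq=242 A_ack=2000 B_seq=2000 B_ack=100

242 2000 2000 100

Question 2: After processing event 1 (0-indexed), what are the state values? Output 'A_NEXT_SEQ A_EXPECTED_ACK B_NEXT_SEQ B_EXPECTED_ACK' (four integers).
After event 0: A_seq=242 A_ack=2000 B_seq=2000 B_ack=100
After event 1: A_seq=422 A_ack=2000 B_seq=2000 B_ack=100

422 2000 2000 100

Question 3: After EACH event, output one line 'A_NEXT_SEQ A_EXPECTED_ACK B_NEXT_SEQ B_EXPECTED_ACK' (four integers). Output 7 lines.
242 2000 2000 100
422 2000 2000 100
512 2000 2000 100
512 2000 2000 512
583 2000 2000 583
658 2000 2000 658
692 2000 2000 692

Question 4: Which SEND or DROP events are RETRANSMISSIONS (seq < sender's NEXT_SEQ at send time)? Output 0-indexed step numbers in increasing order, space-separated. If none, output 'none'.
Answer: 3

Derivation:
Step 0: DROP seq=100 -> fresh
Step 1: SEND seq=242 -> fresh
Step 2: SEND seq=422 -> fresh
Step 3: SEND seq=100 -> retransmit
Step 4: SEND seq=512 -> fresh
Step 5: SEND seq=583 -> fresh
Step 6: SEND seq=658 -> fresh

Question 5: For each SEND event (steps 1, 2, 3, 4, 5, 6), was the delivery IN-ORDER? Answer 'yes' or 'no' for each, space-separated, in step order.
Step 1: SEND seq=242 -> out-of-order
Step 2: SEND seq=422 -> out-of-order
Step 3: SEND seq=100 -> in-order
Step 4: SEND seq=512 -> in-order
Step 5: SEND seq=583 -> in-order
Step 6: SEND seq=658 -> in-order

Answer: no no yes yes yes yes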